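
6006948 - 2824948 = 3182000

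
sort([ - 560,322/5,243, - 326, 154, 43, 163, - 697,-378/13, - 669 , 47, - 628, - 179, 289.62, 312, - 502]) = [ - 697, - 669, - 628, - 560 , - 502, - 326 , - 179,-378/13,43, 47, 322/5,154, 163, 243, 289.62, 312]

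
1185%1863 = 1185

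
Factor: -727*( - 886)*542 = 2^2*271^1*443^1*727^1  =  349114124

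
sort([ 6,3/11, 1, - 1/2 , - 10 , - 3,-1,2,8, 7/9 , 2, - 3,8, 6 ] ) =[ - 10, - 3,-3, - 1,  -  1/2,3/11,7/9, 1,2,2,6,6, 8, 8]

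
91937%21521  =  5853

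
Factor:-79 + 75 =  - 2^2=- 4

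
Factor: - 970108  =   - 2^2*29^1*8363^1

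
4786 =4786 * 1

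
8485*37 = 313945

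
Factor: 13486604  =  2^2*73^1 * 46187^1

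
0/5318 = 0=0.00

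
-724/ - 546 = 1  +  89/273 = 1.33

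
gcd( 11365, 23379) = 1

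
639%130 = 119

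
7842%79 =21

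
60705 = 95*639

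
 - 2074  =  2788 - 4862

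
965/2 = 482 + 1/2 = 482.50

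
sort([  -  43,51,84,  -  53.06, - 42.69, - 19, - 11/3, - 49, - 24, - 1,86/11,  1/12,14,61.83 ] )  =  [ - 53.06, - 49, - 43, - 42.69, - 24, - 19, - 11/3, - 1, 1/12, 86/11 , 14,51,61.83,  84] 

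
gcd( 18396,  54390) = 42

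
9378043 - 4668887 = 4709156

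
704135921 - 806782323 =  - 102646402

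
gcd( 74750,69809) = 1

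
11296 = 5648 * 2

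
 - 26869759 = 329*( - 81671)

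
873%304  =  265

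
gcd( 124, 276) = 4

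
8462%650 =12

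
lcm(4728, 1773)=14184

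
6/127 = 6/127 = 0.05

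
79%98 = 79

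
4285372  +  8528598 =12813970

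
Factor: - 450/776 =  - 225/388 = -  2^( - 2 )*3^2*5^2*97^ (-1)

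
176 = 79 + 97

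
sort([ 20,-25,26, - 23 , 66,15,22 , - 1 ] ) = [ - 25, - 23,-1, 15,20, 22 , 26,66]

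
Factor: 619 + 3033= 3652= 2^2* 11^1  *  83^1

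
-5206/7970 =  - 1+1382/3985 = -0.65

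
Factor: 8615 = 5^1*1723^1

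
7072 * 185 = 1308320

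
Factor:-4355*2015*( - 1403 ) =5^2*13^2 *23^1*31^1*61^1*67^1=12311780975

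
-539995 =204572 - 744567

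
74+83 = 157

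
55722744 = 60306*924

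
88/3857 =88/3857=0.02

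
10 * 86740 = 867400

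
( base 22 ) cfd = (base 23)bea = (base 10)6151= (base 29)793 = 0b1100000000111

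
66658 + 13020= 79678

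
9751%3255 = 3241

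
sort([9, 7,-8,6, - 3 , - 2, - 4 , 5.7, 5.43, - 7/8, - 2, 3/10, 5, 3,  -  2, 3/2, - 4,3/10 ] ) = [ - 8, - 4, - 4, - 3, - 2, - 2, - 2 , - 7/8, 3/10, 3/10,3/2,3,5,5.43, 5.7,  6,7, 9 ] 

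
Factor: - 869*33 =- 28677 = -  3^1*11^2*79^1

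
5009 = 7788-2779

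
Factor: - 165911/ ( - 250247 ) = 661/997 = 661^1*997^(-1) 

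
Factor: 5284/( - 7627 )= - 2^2*29^ ( - 1) * 263^(- 1)*1321^1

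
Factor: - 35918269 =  - 29^2*42709^1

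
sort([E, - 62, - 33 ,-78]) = [ - 78,- 62, - 33, E]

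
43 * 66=2838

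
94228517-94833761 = -605244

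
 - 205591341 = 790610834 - 996202175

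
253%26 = 19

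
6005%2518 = 969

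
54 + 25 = 79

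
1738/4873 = 158/443  =  0.36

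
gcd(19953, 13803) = 3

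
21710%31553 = 21710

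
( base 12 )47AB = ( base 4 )1331303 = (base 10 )8051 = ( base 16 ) 1F73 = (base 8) 17563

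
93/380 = 93/380 = 0.24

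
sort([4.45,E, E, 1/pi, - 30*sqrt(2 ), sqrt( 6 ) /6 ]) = [ -30*sqrt ( 2), 1/pi, sqrt( 6)/6, E, E , 4.45 ] 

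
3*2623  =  7869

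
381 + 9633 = 10014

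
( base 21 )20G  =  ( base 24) 1da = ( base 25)1an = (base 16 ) 382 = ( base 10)898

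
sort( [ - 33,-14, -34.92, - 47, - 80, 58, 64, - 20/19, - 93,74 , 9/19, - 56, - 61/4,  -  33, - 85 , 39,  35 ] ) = [ - 93,  -  85,- 80, - 56,-47,  -  34.92,-33, - 33, - 61/4, - 14 , - 20/19, 9/19,35,  39, 58, 64, 74 ]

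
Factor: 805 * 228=2^2*3^1  *5^1*7^1*19^1*23^1 = 183540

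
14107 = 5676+8431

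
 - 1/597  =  -1/597  =  - 0.00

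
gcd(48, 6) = 6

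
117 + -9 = 108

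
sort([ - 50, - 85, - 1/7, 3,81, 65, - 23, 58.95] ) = [ -85, -50, -23, - 1/7, 3 , 58.95, 65,81]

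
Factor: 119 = 7^1 * 17^1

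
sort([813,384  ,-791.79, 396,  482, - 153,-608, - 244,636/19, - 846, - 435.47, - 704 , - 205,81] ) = [ - 846 , - 791.79, - 704, - 608, - 435.47, - 244,-205,- 153, 636/19, 81, 384, 396, 482,813 ] 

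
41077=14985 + 26092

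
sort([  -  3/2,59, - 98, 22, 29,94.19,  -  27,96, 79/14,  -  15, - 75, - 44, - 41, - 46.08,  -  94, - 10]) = [ - 98, - 94, - 75, - 46.08, - 44,  -  41,-27, - 15, - 10, - 3/2,79/14,22,  29, 59,94.19  ,  96 ]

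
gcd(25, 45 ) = 5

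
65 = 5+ 60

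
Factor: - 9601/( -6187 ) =23^(- 1)*269^( - 1 ) * 9601^1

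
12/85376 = 3/21344 = 0.00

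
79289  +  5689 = 84978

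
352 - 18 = 334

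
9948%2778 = 1614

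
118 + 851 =969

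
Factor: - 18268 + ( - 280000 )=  - 2^2 * 74567^1  =  - 298268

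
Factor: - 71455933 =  - 47^1 * 1520339^1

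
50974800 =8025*6352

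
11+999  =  1010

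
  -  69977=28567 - 98544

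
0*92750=0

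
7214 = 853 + 6361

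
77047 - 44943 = 32104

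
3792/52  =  72+ 12/13 = 72.92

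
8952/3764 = 2 + 356/941 = 2.38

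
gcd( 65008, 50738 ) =2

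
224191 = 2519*89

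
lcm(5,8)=40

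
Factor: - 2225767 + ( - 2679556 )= - 373^1* 13151^1 = - 4905323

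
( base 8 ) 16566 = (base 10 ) 7542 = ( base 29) 8S2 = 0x1D76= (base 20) ih2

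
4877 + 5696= 10573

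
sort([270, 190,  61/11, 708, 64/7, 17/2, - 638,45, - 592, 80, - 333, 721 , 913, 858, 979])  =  [ -638, - 592, - 333,  61/11,17/2, 64/7,45, 80,  190, 270, 708, 721,858, 913, 979 ]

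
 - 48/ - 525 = 16/175 = 0.09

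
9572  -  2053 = 7519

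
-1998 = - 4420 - - 2422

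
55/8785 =11/1757 = 0.01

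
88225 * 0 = 0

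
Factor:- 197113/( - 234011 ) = 7^1*  29^1*241^(  -  1 )= 203/241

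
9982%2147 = 1394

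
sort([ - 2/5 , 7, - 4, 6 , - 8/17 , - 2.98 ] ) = [ - 4,-2.98, - 8/17,-2/5,6, 7]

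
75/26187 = 25/8729=0.00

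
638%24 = 14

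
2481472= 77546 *32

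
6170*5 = 30850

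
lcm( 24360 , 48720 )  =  48720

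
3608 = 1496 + 2112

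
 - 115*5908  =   - 679420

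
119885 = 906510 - 786625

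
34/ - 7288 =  - 1+3627/3644 = - 0.00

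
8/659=8/659= 0.01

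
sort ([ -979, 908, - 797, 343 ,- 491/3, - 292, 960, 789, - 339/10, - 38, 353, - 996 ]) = [ - 996, - 979, - 797, - 292, - 491/3 , - 38, - 339/10,343 , 353, 789, 908, 960]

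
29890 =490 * 61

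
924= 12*77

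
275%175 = 100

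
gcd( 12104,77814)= 2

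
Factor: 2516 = 2^2 * 17^1 * 37^1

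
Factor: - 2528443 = -43^1*127^1*463^1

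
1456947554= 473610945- - 983336609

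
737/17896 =737/17896 = 0.04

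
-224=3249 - 3473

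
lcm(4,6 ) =12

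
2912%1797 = 1115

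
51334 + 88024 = 139358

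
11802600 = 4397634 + 7404966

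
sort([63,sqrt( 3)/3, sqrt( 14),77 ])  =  [sqrt ( 3)/3, sqrt( 14), 63, 77]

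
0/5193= 0 = 0.00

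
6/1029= 2/343 = 0.01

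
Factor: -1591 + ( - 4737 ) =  - 6328 = -2^3*7^1*113^1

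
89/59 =1 + 30/59 = 1.51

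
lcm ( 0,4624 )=0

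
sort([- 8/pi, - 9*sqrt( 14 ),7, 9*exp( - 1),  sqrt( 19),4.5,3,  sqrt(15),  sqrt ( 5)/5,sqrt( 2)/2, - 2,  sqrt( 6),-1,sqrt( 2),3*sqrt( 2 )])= [ - 9 * sqrt( 14 ), - 8/pi, - 2, - 1, sqrt(5)/5 , sqrt(2) /2,  sqrt(2 ),sqrt( 6),3, 9  *exp ( - 1), sqrt(15),3*sqrt( 2),sqrt( 19),4.5,7 ] 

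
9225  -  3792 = 5433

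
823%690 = 133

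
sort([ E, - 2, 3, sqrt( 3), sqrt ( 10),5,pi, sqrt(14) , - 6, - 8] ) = [ - 8, - 6, -2, sqrt( 3 ),  E,3, pi, sqrt( 10), sqrt(14 ), 5]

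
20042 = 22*911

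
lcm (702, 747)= 58266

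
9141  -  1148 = 7993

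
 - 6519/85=  -  77+ 26/85 = -  76.69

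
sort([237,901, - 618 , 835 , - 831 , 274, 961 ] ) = [ - 831,  -  618, 237, 274,835 , 901, 961] 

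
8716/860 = 10  +  29/215 = 10.13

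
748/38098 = 374/19049 =0.02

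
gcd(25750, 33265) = 5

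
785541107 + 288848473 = 1074389580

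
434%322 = 112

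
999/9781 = 999/9781 = 0.10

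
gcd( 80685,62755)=8965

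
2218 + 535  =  2753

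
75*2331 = 174825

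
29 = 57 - 28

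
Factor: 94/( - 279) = -2^1 * 3^ ( -2 ) * 31^(-1 ) *47^1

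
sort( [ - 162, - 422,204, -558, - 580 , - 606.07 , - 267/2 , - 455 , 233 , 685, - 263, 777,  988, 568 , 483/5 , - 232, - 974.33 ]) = [ - 974.33,-606.07, - 580 , - 558,  -  455, - 422, - 263, -232,  -  162, - 267/2 , 483/5 , 204,  233 , 568,685 , 777,988 ] 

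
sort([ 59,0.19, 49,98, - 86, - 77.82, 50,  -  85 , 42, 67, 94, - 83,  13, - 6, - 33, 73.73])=[-86, - 85,-83,-77.82, - 33, - 6,0.19 , 13, 42, 49, 50, 59,67 , 73.73, 94, 98]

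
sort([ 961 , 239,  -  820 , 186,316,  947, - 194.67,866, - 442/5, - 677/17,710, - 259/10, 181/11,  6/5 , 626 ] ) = [-820,  -  194.67, - 442/5, - 677/17, - 259/10 , 6/5,181/11, 186, 239,316 , 626,710,866,  947,961]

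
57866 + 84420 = 142286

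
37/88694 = 37/88694= 0.00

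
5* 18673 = 93365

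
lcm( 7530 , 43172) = 647580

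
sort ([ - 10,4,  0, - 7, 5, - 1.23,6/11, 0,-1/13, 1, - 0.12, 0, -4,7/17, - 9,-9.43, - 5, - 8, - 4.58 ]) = [-10, - 9.43,-9,  -  8, - 7, - 5, - 4.58, - 4, - 1.23,  -  0.12  , - 1/13, 0, 0, 0, 7/17,6/11, 1, 4, 5] 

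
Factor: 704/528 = 4/3 =2^2*3^ (-1)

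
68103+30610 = 98713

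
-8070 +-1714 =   -  9784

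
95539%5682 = 4627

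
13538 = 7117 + 6421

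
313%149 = 15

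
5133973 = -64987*( - 79)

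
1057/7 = 151 = 151.00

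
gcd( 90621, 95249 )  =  1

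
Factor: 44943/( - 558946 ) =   -  2^( - 1)*3^1*23^ ( - 1)*29^ ( - 1 )*71^1*211^1*419^( - 1) 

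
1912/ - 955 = - 3 + 953/955 = - 2.00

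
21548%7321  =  6906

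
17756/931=17756/931  =  19.07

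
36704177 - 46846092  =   - 10141915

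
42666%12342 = 5640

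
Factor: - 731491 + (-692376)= - 1423867 = - 109^1*13063^1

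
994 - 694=300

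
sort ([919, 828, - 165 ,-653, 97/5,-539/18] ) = [ - 653,  -  165 , -539/18, 97/5,  828, 919 ] 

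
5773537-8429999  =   - 2656462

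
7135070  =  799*8930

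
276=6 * 46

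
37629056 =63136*596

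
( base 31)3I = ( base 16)6f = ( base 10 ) 111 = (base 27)43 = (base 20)5B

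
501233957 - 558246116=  - 57012159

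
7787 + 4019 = 11806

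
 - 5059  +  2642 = -2417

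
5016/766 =2508/383 =6.55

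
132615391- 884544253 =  - 751928862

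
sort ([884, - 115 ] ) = [ - 115,884 ] 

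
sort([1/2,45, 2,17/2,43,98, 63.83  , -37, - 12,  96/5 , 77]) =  [-37, - 12, 1/2,2,17/2, 96/5,43,45,63.83,77 , 98]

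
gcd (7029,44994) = 3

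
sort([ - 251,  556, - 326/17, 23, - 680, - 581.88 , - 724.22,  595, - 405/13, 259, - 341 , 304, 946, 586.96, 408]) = [ - 724.22, - 680, - 581.88, - 341, - 251, - 405/13 , -326/17 , 23, 259,304, 408, 556, 586.96, 595, 946]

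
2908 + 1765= 4673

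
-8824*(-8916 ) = 78674784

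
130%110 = 20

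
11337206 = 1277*8878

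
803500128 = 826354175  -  22854047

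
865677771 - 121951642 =743726129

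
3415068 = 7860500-4445432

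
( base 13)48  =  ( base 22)2g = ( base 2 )111100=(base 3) 2020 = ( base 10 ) 60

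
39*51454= 2006706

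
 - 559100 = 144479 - 703579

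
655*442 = 289510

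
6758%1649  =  162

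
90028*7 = 630196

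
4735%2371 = 2364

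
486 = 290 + 196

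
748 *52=38896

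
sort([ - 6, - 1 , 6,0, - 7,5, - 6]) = [ - 7,- 6, - 6, - 1,0,5, 6] 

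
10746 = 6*1791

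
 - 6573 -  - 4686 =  -1887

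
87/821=87/821 = 0.11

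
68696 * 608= 41767168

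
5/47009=5/47009 = 0.00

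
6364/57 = 6364/57 = 111.65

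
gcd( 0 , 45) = 45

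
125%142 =125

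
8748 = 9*972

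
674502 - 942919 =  - 268417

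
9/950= 9/950= 0.01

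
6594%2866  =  862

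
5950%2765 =420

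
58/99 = 58/99 = 0.59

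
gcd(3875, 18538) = 31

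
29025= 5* 5805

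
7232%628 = 324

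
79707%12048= 7419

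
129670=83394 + 46276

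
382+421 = 803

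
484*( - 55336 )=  - 26782624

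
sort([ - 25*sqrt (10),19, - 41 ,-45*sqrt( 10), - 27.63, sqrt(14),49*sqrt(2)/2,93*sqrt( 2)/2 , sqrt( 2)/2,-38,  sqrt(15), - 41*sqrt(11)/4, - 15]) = [-45*sqrt(10),-25*sqrt( 10 ), - 41 , - 38 ,-41*sqrt (11 ) /4,-27.63,  -  15,sqrt(2 ) /2,sqrt(14), sqrt(15), 19, 49*  sqrt(2)/2, 93*sqrt( 2)/2] 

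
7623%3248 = 1127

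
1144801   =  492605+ 652196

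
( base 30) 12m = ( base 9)1311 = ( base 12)69a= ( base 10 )982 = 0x3D6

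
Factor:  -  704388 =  - 2^2*3^1 *58699^1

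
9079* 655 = 5946745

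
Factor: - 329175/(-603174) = 2^( - 1 )*3^1*5^2*7^1*13^(- 1)*37^(  -  1 ) = 525/962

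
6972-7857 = -885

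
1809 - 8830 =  - 7021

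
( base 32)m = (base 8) 26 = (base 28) M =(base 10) 22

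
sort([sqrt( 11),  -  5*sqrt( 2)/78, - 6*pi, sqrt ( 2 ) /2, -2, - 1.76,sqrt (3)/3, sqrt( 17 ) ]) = [ - 6* pi, - 2, - 1.76, - 5 * sqrt(2) /78, sqrt(3)/3, sqrt(2 )/2, sqrt(11 ),sqrt(17 ) ]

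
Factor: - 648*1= - 648= - 2^3*3^4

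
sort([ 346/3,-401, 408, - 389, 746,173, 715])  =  [ - 401, - 389 , 346/3 , 173,408, 715, 746]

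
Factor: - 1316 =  - 2^2*7^1*47^1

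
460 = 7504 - 7044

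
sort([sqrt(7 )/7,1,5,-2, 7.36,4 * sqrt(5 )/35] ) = [ - 2,4*sqrt( 5 ) /35,sqrt( 7 )/7, 1, 5,7.36 ] 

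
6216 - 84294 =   -  78078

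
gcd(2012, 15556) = 4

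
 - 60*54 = - 3240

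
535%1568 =535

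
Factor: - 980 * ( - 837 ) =2^2 * 3^3*5^1 * 7^2*31^1 = 820260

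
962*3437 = 3306394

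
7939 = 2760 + 5179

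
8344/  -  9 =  - 928 + 8/9 = - 927.11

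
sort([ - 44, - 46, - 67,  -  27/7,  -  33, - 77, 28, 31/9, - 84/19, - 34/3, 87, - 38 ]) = [-77, - 67 , - 46, - 44,  -  38, - 33,-34/3,-84/19, - 27/7,31/9 , 28, 87] 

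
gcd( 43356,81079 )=1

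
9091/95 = 9091/95 = 95.69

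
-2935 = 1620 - 4555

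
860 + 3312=4172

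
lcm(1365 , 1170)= 8190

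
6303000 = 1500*4202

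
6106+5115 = 11221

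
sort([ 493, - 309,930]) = [ - 309,493,930 ] 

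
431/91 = 4 + 67/91 = 4.74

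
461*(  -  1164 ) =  -536604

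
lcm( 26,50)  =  650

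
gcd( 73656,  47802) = 186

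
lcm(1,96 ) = 96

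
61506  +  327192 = 388698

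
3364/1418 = 1682/709 = 2.37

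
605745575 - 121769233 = 483976342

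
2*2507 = 5014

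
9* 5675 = 51075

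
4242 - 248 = 3994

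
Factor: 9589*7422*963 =2^1*3^3 * 43^1 * 107^1 * 223^1*1237^1 = 68536284354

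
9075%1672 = 715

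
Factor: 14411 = 14411^1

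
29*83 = 2407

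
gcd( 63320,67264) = 8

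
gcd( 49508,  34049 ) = 1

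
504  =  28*18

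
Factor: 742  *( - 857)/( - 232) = 317947/116 = 2^( - 2 )*7^1 * 29^(  -  1 )*53^1*857^1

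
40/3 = 13 + 1/3 =13.33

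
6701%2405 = 1891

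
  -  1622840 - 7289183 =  - 8912023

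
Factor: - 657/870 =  - 2^( - 1)*3^1* 5^(  -  1)*29^( - 1) *73^1  =  -219/290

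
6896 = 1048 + 5848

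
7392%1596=1008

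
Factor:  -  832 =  - 2^6*13^1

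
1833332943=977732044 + 855600899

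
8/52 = 2/13 = 0.15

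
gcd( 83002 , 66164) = 2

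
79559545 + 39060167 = 118619712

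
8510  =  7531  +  979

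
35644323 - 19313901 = 16330422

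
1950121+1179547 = 3129668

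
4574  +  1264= 5838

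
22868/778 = 29 + 153/389 = 29.39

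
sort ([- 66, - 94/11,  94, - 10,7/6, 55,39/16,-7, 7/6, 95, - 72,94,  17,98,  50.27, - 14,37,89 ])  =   [-72, - 66,  -  14,  -  10,  -  94/11,-7, 7/6 , 7/6,  39/16, 17, 37,50.27,55,89 , 94,94,95, 98 ]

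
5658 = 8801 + -3143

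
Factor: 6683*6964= 46540412 = 2^2 *41^1*163^1*1741^1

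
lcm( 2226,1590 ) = 11130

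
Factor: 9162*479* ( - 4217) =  - 2^1*3^2*479^1 * 509^1  *  4217^1  =  -  18506717766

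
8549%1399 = 155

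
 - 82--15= -67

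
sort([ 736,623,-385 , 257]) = [ -385,257 , 623,736]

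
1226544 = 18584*66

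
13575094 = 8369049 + 5206045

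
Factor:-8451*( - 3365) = 28437615 = 3^3*5^1*313^1*673^1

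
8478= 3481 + 4997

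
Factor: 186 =2^1*3^1*31^1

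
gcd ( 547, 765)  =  1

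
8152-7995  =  157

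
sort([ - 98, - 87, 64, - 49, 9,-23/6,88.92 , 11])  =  [ - 98, - 87, - 49, - 23/6, 9,11, 64, 88.92]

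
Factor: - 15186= - 2^1 * 3^1 * 2531^1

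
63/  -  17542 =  - 9/2506 = -0.00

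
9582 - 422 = 9160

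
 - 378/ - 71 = 378/71 = 5.32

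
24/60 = 2/5 = 0.40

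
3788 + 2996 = 6784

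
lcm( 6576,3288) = 6576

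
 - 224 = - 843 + 619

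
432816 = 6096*71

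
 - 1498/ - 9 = 1498/9 = 166.44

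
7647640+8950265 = 16597905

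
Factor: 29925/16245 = 35/19 = 5^1*7^1*19^( -1 )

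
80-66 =14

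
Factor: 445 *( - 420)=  - 2^2*3^1*5^2*7^1*89^1 = -  186900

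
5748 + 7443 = 13191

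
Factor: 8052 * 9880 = 2^5*3^1*5^1*11^1*13^1*19^1*61^1= 79553760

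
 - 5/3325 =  - 1/665 = - 0.00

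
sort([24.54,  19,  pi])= [pi, 19, 24.54 ]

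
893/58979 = 893/58979 = 0.02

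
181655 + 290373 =472028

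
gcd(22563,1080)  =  9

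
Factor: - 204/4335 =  - 2^2*5^(- 1)*17^(-1 ) = - 4/85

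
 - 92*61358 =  - 5644936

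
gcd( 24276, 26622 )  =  102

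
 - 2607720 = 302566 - 2910286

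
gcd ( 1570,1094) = 2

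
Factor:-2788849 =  - 7^1*398407^1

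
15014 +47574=62588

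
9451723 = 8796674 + 655049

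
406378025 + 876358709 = 1282736734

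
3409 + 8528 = 11937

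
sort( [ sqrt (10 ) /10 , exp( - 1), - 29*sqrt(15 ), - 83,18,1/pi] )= [ - 29*sqrt( 15 ), - 83,sqrt(10 ) /10,1/pi, exp( - 1), 18]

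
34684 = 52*667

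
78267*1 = 78267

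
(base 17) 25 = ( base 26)1D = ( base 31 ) 18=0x27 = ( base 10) 39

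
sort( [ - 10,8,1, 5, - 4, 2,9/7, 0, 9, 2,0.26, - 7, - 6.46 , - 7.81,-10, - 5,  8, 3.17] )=[ - 10, - 10, - 7.81, - 7, - 6.46, - 5,-4,  0,0.26,1, 9/7  ,  2,2, 3.17,5 , 8,8, 9 ] 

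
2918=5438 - 2520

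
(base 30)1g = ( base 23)20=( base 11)42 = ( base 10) 46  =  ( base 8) 56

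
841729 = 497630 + 344099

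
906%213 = 54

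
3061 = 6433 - 3372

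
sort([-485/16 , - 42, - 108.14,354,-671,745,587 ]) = [ - 671,- 108.14, - 42, - 485/16, 354, 587,745]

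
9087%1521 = 1482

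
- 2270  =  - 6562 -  - 4292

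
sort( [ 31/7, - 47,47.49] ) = [ - 47, 31/7,47.49]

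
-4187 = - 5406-  -  1219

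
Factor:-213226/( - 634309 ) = 278/827 = 2^1*139^1*827^ ( - 1 )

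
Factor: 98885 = 5^1* 19777^1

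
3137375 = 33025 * 95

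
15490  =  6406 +9084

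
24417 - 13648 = 10769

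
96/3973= 96/3973 = 0.02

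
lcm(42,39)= 546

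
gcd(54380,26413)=1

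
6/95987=6/95987 = 0.00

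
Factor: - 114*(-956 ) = 2^3*3^1  *  19^1*239^1= 108984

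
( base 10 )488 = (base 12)348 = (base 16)1E8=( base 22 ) 104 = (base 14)26C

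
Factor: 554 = 2^1* 277^1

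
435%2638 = 435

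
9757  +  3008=12765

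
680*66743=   45385240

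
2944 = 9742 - 6798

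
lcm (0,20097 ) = 0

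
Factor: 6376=2^3 * 797^1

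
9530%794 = 2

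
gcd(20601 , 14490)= 63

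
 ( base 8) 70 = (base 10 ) 56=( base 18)32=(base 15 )3B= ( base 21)2E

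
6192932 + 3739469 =9932401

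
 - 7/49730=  - 7/49730 = -0.00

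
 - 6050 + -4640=-10690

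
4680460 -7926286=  - 3245826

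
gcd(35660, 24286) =2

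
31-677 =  - 646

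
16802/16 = 1050 + 1/8 =1050.12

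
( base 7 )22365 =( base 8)13062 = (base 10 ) 5682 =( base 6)42150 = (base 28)76Q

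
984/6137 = 984/6137 = 0.16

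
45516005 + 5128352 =50644357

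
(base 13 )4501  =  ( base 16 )25A2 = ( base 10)9634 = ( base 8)22642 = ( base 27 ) d5m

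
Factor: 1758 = 2^1 * 3^1 * 293^1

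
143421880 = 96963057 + 46458823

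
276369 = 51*5419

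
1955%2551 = 1955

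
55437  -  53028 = 2409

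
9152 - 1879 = 7273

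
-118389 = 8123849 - 8242238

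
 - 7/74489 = - 1+74482/74489 = - 0.00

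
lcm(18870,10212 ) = 868020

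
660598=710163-49565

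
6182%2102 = 1978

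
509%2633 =509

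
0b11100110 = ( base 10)230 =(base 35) 6K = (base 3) 22112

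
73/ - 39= -73/39 = - 1.87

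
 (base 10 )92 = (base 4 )1130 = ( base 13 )71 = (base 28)38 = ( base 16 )5c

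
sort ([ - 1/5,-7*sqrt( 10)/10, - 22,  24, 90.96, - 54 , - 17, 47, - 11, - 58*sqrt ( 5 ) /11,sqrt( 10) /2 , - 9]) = [ - 54, - 22 , - 17, - 58*sqrt( 5) /11 , - 11 , - 9,-7*sqrt( 10 ) /10, - 1/5,sqrt( 10)/2,24,47,90.96 ]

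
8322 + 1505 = 9827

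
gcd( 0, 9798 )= 9798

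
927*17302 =16038954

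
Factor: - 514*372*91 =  - 2^3*3^1*7^1*13^1*31^1*257^1 = - 17399928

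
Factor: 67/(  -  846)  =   - 2^(- 1)*3^( - 2)*47^(-1)*67^1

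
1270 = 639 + 631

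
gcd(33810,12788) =46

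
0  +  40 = 40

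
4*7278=29112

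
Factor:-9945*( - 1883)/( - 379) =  - 18726435/379 = - 3^2*5^1  *7^1*13^1*17^1*269^1*379^( -1 ) 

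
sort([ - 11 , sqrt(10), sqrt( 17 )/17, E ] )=[ - 11 , sqrt(17)/17,  E,sqrt(10)]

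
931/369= 931/369=2.52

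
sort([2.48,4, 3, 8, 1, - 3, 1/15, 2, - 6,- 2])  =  [ - 6, - 3, - 2, 1/15 , 1,2, 2.48,3, 4, 8] 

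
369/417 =123/139 =0.88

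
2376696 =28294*84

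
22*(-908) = -19976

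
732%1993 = 732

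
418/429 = 38/39 = 0.97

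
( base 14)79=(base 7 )212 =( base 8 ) 153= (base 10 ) 107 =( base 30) 3H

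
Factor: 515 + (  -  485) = 30=2^1*3^1*5^1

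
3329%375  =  329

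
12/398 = 6/199 = 0.03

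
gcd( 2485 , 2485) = 2485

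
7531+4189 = 11720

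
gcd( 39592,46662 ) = 1414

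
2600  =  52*50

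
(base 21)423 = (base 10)1809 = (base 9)2430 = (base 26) 2hf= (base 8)3421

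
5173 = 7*739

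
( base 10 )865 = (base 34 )pf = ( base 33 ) Q7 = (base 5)11430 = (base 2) 1101100001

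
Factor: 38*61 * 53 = 122854 = 2^1*19^1*53^1*61^1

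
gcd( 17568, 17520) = 48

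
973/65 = 973/65 = 14.97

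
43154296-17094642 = 26059654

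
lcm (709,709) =709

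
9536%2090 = 1176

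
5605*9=50445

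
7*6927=48489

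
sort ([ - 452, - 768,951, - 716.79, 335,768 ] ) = [ - 768, - 716.79, - 452, 335, 768,951] 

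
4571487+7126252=11697739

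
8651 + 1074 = 9725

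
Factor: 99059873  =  11^1* 23^1*127^1*3083^1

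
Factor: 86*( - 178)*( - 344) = 2^5*43^2*89^1 = 5265952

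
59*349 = 20591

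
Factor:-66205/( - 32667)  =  3^(-1 )*5^1*10889^(-1 )*13241^1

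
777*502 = 390054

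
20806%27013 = 20806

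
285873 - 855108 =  -569235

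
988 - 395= 593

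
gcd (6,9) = 3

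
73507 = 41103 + 32404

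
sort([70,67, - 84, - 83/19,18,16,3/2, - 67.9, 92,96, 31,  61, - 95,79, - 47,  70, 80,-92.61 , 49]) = [ - 95, - 92.61, -84,- 67.9,-47, - 83/19,3/2,16,18,31 , 49 , 61,  67, 70, 70,79, 80, 92 , 96]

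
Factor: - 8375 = -5^3*67^1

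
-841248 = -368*2286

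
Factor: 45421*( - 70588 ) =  - 3206177548 = - 2^2*7^1*53^1*857^1*2521^1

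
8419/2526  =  8419/2526=3.33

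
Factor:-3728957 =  - 3728957^1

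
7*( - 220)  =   - 1540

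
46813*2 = 93626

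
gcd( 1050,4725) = 525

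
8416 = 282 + 8134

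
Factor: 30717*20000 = 614340000 = 2^5 * 3^2 * 5^4*3413^1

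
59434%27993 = 3448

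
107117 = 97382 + 9735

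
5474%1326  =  170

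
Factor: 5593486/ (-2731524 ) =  - 2796743/1365762= - 2^(-1)*3^( - 1 )*19^1 *147197^1*227627^( - 1)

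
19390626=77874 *249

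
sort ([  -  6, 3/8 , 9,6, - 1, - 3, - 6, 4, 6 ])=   [  -  6, - 6, - 3, - 1 , 3/8,4,  6,6, 9]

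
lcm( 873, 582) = 1746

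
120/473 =120/473= 0.25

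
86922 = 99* 878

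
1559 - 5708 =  - 4149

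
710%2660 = 710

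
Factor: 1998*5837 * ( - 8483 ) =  - 98931511458 = - 2^1  *3^3*13^1*17^1*37^1 * 449^1*499^1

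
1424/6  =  712/3  =  237.33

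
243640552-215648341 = 27992211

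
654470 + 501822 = 1156292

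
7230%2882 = 1466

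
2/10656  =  1/5328 = 0.00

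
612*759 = 464508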